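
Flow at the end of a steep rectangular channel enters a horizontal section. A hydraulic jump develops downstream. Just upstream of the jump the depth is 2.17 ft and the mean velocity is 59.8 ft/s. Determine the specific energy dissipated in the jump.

Fr₁ = V₁/√(g·y₁) = 59.8/√(32.2×2.17) = 7.15.
By Bélanger, y₂/y₁ = ½[√(1 + 8Fr₁²) − 1] = ½[√410.4 − 1] = 9.63.
y₂ = 9.63 × 2.17 = 20.9 ft.
Head loss: ΔE = (y₂ − y₁)³/(4y₁y₂) = (20.9 − 2.17)³/(4×2.17×20.9) = 6567/181 = 36.2 ft.

ΔE = 36.2 ft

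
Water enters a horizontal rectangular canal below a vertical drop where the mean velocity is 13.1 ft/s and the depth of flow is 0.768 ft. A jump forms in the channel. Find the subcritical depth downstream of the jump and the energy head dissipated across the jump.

y₂ = 2.50 ft; ΔE = 0.679 ft

Fr₁ = V₁/√(g·y₁) = 13.1/√(32.2×0.768) = 2.63.
From the momentum equation for a rectangular channel, y₂/y₁ = ½[√(1 + 8Fr₁²) − 1] = ½[√56.52 − 1] = 3.26.
y₂ = 3.26 × 0.768 = 2.50 ft.
q = V₁·y₁ = 13.1 × 0.768 = 10.1 ft²/s. V₂ = q/y₂ = 10.1/2.50 = 4.02 ft/s. E₁ = y₁ + V₁²/2g = 3.43 ft; E₂ = y₂ + V₂²/2g = 2.75 ft. ΔE = E₁ − E₂ = 0.679 ft.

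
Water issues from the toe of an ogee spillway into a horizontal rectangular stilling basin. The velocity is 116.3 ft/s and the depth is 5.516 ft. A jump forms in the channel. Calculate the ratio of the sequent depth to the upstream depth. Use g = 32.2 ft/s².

Fr₁ = V₁/√(g·y₁) = 116.3/√(32.2×5.516) = 8.726.
From the momentum equation for a rectangular channel, y₂/y₁ = ½[√(1 + 8Fr₁²) − 1] = ½[√610.21 − 1] = 11.85.

y₂/y₁ = 11.85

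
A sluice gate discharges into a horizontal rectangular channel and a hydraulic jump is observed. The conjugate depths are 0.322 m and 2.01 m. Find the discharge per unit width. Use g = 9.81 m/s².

q = 2.72 m²/s

For a rectangular channel the momentum equation gives q² = ½·g·y₁·y₂·(y₁ + y₂) = ½×9.81×0.322×2.01×2.33 = 7.40.
q = √7.40 = 2.72 m²/s.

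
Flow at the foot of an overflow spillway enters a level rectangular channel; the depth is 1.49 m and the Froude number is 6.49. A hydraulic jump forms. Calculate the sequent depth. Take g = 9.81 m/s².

y₂ = 13.0 m

Fr₁ = 6.49 (given).
By Bélanger, y₂/y₁ = ½[√(1 + 8Fr₁²) − 1] = ½[√338.0 − 1] = 8.69.
y₂ = 8.69 × 1.49 = 13.0 m.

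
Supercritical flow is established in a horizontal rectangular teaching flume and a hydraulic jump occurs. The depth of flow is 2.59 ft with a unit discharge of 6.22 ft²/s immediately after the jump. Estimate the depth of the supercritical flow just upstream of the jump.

y₁ = 0.319 ft

V₂ = q/y₂ = 6.22/2.59 = 2.40 ft/s; Fr₂ = V₂/√(g·y₂) = 0.263.
From the momentum equation (using Fr₂), y₁/y₂ = ½[√(1 + 8Fr₂²) − 1] = ½[√1.553 − 1] = 0.123.
y₁ = 0.123 × 2.59 = 0.319 ft.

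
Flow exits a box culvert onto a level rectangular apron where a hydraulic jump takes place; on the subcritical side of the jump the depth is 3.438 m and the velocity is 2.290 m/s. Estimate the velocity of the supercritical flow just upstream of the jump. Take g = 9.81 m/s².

V₁ = 9.197 m/s

Fr₂ = V₂/√(g·y₂) = 2.290/√(9.81×3.438) = 0.3943.
Applying the sequent-depth relation in reverse, y₁/y₂ = ½[√(1 + 8Fr₂²) − 1] = ½[√2.2439 − 1] = 0.2490.
y₁ = 0.2490 × 3.438 = 0.8560 m.
V₁ = q/y₁ = 7.873/0.8560 = 9.197 m/s.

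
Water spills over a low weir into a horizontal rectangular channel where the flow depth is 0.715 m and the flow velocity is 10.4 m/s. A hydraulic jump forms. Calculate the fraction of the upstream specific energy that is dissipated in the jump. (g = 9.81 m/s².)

Fr₁ = V₁/√(g·y₁) = 10.4/√(9.81×0.715) = 3.93.
By Bélanger, y₂/y₁ = ½[√(1 + 8Fr₁²) − 1] = ½[√124.4 − 1] = 5.08.
y₂ = 5.08 × 0.715 = 3.63 m.
E₁ = y₁ + V₁²/2g = 6.23 m. ΔE = (y₂ − y₁)³/(4y₁y₂) = 2.38 m. ΔE/E₁ = 2.38/6.23 = 0.383.

ΔE/E₁ = 0.383 (38.3%)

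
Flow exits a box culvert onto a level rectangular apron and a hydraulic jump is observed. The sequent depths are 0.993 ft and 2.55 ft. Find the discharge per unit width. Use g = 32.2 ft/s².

For a rectangular channel the momentum equation gives q² = ½·g·y₁·y₂·(y₁ + y₂) = ½×32.2×0.993×2.55×3.54 = 144.
q = √144 = 12.0 ft²/s.

q = 12.0 ft²/s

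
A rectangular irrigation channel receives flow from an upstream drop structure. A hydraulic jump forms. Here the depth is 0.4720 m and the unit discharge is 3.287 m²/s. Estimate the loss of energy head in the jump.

ΔE = 0.8599 m

V₁ = q/y₁ = 3.287/0.4720 = 6.964 m/s. Fr₁ = V₁/√(g·y₁) = 6.964/√(9.81×0.4720) = 3.236.
Conjugate-depth relation: y₂/y₁ = ½[√(1 + 8Fr₁²) − 1] = ½[√84.790 − 1] = 4.104.
y₂ = 4.104 × 0.4720 = 1.937 m.
Head loss: ΔE = (y₂ − y₁)³/(4y₁y₂) = (1.937 − 0.4720)³/(4×0.4720×1.937) = 3.145/3.657 = 0.8599 m.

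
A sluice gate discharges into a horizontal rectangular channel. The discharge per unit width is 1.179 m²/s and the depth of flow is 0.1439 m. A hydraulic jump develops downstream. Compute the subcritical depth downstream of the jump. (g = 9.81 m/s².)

y₂ = 1.333 m

V₁ = q/y₁ = 1.179/0.1439 = 8.193 m/s. Fr₁ = V₁/√(g·y₁) = 8.193/√(9.81×0.1439) = 6.896.
Sequent-depth ratio: y₂/y₁ = ½[√(1 + 8Fr₁²) − 1] = ½[√381.42 − 1] = 9.265.
y₂ = 9.265 × 0.1439 = 1.333 m.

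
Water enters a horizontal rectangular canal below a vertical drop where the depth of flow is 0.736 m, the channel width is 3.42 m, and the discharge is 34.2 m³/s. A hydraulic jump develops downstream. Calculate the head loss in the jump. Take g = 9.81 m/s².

ΔE = 5.03 m

q = Q/b = 34.2/3.42 = 10.0 m²/s; V₁ = q/y₁ = 13.6 m/s. Fr₁ = V₁/√(g·y₁) = 5.06.
From the momentum equation for a rectangular channel, y₂/y₁ = ½[√(1 + 8Fr₁²) − 1] = ½[√205.5 − 1] = 6.67.
y₂ = 6.67 × 0.736 = 4.91 m.
V₂ = q/y₂ = 10.0/4.91 = 2.04 m/s. E₁ = y₁ + V₁²/2g = 10.1 m; E₂ = y₂ + V₂²/2g = 5.12 m. ΔE = E₁ − E₂ = 5.03 m.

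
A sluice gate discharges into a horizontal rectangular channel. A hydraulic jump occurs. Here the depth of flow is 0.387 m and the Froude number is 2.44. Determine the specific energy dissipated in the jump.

ΔE = 0.254 m

Fr₁ = 2.44 (given).
Sequent-depth ratio: y₂/y₁ = ½[√(1 + 8Fr₁²) − 1] = ½[√48.63 − 1] = 2.99.
y₂ = 2.99 × 0.387 = 1.16 m.
V₁ = Fr₁·√(g·y₁) = 2.44×√(9.81×0.387) = 4.75 m/s; q = V₁·y₁ = 1.84 m²/s. V₂ = q/y₂ = 1.84/1.16 = 1.59 m/s. E₁ = y₁ + V₁²/2g = 1.54 m; E₂ = y₂ + V₂²/2g = 1.29 m. ΔE = E₁ − E₂ = 0.254 m.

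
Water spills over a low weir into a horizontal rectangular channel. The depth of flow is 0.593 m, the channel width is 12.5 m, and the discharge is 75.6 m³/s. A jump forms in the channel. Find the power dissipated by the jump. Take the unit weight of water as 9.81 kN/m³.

P = 1823 kW

q = Q/b = 75.6/12.5 = 6.05 m²/s; V₁ = q/y₁ = 10.2 m/s. Fr₁ = V₁/√(g·y₁) = 4.23.
From the momentum equation for a rectangular channel, y₂/y₁ = ½[√(1 + 8Fr₁²) − 1] = ½[√144.0 − 1] = 5.50.
y₂ = 5.50 × 0.593 = 3.26 m.
V₂ = q/y₂ = 6.05/3.26 = 1.85 m/s. E₁ = y₁ + V₁²/2g = 5.89 m; E₂ = y₂ + V₂²/2g = 3.44 m. ΔE = E₁ − E₂ = 2.46 m.
P = γ·Q·ΔE = 9.81 × 75.6 × 2.46 = 1823 kW.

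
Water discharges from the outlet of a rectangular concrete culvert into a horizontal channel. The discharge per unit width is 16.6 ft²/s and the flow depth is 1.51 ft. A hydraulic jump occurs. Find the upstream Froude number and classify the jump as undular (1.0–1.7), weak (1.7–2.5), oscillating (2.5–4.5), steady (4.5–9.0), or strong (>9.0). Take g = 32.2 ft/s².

Fr₁ = 1.58; undular jump

V₁ = q/y₁ = 16.6/1.51 = 11.0 ft/s. Fr₁ = V₁/√(g·y₁) = 11.0/√(32.2×1.51) = 1.58.
Fr₁ = 1.58 lies in the undular range.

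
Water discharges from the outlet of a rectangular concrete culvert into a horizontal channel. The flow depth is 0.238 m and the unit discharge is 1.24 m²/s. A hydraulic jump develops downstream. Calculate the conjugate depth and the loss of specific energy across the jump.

V₁ = q/y₁ = 1.24/0.238 = 5.21 m/s. Fr₁ = V₁/√(g·y₁) = 5.21/√(9.81×0.238) = 3.41.
From the momentum equation for a rectangular channel, y₂/y₁ = ½[√(1 + 8Fr₁²) − 1] = ½[√94.01 − 1] = 4.35.
y₂ = 4.35 × 0.238 = 1.03 m.
V₂ = q/y₂ = 1.24/1.03 = 1.20 m/s. E₁ = y₁ + V₁²/2g = 1.62 m; E₂ = y₂ + V₂²/2g = 1.11 m. ΔE = E₁ − E₂ = 0.514 m.

y₂ = 1.03 m; ΔE = 0.514 m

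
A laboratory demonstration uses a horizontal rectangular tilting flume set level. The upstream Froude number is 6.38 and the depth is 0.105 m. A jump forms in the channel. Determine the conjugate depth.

y₂ = 0.896 m

Fr₁ = 6.38 (given).
Bélanger equation: y₂/y₁ = ½[√(1 + 8Fr₁²) − 1] = ½[√326.6 − 1] = 8.54.
y₂ = 8.54 × 0.105 = 0.896 m.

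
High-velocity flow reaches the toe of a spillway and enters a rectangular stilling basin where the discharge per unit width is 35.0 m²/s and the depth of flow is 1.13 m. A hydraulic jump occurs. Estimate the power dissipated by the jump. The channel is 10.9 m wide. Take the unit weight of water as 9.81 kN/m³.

P = 132521 kW

V₁ = q/y₁ = 35.0/1.13 = 31.0 m/s. Fr₁ = V₁/√(g·y₁) = 31.0/√(9.81×1.13) = 9.30.
Conjugate-depth relation: y₂/y₁ = ½[√(1 + 8Fr₁²) − 1] = ½[√693.3 − 1] = 12.7.
y₂ = 12.7 × 1.13 = 14.3 m.
Head loss: ΔE = (y₂ − y₁)³/(4y₁y₂) = (14.3 − 1.13)³/(4×1.13×14.3) = 2291/64.7 = 35.4 m.
Q = q·b = 35.0 × 10.9 = 382 m³/s. P = γ·Q·ΔE = 9.81 × 382 × 35.4 = 132521 kW.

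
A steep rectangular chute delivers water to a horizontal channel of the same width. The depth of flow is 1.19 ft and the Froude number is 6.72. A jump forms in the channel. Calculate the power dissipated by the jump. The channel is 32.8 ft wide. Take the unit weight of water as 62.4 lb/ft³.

Fr₁ = 6.72 (given).
From the momentum equation for a rectangular channel, y₂/y₁ = ½[√(1 + 8Fr₁²) − 1] = ½[√362.3 − 1] = 9.02.
y₂ = 9.02 × 1.19 = 10.7 ft.
Head loss: ΔE = (y₂ − y₁)³/(4y₁y₂) = (10.7 − 1.19)³/(4×1.19×10.7) = 868/51.1 = 17.0 ft.
V₁ = Fr₁·√(g·y₁) = 6.72×√(32.2×1.19) = 41.6 ft/s; q = V₁·y₁ = 49.5 ft²/s. Q = q·b = 49.5 × 32.8 = 1624 cfs. P = γ·Q·ΔE/550 = 62.4 × 1624 × 17.0 / 550 = 3131 hp.

P = 3131 hp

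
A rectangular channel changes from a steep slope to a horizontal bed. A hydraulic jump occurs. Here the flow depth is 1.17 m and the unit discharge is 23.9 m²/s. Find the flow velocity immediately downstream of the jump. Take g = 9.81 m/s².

V₂ = 2.54 m/s

V₁ = q/y₁ = 23.9/1.17 = 20.4 m/s. Fr₁ = V₁/√(g·y₁) = 20.4/√(9.81×1.17) = 6.03.
From the momentum equation for a rectangular channel, y₂/y₁ = ½[√(1 + 8Fr₁²) − 1] = ½[√291.8 − 1] = 8.04.
y₂ = 8.04 × 1.17 = 9.41 m.
V₂ = q/y₂ = 23.9/9.41 = 2.54 m/s.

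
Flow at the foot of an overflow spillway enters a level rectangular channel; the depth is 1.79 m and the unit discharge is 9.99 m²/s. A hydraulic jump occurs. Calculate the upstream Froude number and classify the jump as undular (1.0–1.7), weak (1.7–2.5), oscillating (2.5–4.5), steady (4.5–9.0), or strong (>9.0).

V₁ = q/y₁ = 9.99/1.79 = 5.58 m/s. Fr₁ = V₁/√(g·y₁) = 5.58/√(9.81×1.79) = 1.33.
Fr₁ = 1.33 lies in the undular range.

Fr₁ = 1.33; undular jump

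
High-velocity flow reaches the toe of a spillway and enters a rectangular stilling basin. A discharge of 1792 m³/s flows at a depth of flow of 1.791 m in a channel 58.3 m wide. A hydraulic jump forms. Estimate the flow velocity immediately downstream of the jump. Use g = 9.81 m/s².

q = Q/b = 1792/58.3 = 30.74 m²/s; V₁ = q/y₁ = 17.16 m/s. Fr₁ = V₁/√(g·y₁) = 4.094.
From the momentum equation for a rectangular channel, y₂/y₁ = ½[√(1 + 8Fr₁²) − 1] = ½[√135.11 − 1] = 5.312.
y₂ = 5.312 × 1.791 = 9.514 m.
V₂ = q/y₂ = 30.74/9.514 = 3.231 m/s.

V₂ = 3.231 m/s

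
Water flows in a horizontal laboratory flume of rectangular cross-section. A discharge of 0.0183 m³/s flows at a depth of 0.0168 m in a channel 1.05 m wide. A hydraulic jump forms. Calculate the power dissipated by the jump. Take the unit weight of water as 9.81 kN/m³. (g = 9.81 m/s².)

q = Q/b = 0.0183/1.05 = 0.0174 m²/s; V₁ = q/y₁ = 1.04 m/s. Fr₁ = V₁/√(g·y₁) = 2.56.
Bélanger equation: y₂/y₁ = ½[√(1 + 8Fr₁²) − 1] = ½[√53.24 − 1] = 3.15.
y₂ = 3.15 × 0.0168 = 0.0529 m.
V₂ = q/y₂ = 0.0174/0.0529 = 0.330 m/s. E₁ = y₁ + V₁²/2g = 0.0717 m; E₂ = y₂ + V₂²/2g = 0.0584 m. ΔE = E₁ − E₂ = 0.0132 m.
P = γ·Q·ΔE = 9.81 × 0.0183 × 0.0132 = 0.00237 kW.

P = 0.00237 kW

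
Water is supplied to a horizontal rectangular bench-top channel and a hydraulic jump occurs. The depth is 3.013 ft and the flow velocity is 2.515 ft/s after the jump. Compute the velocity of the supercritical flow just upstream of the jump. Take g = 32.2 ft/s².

V₁ = 21.54 ft/s

Fr₂ = V₂/√(g·y₂) = 2.515/√(32.2×3.013) = 0.2553.
From the momentum equation (using Fr₂), y₁/y₂ = ½[√(1 + 8Fr₂²) − 1] = ½[√1.5216 − 1] = 0.1168.
y₁ = 0.1168 × 3.013 = 0.3518 ft.
V₁ = q/y₁ = 7.578/0.3518 = 21.54 ft/s.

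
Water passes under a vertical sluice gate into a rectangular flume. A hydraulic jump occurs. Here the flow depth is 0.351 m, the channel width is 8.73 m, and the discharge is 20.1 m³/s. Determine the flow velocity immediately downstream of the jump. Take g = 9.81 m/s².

V₂ = 1.45 m/s

q = Q/b = 20.1/8.73 = 2.30 m²/s; V₁ = q/y₁ = 6.56 m/s. Fr₁ = V₁/√(g·y₁) = 3.53.
From the momentum equation for a rectangular channel, y₂/y₁ = ½[√(1 + 8Fr₁²) − 1] = ½[√101.0 − 1] = 4.52.
y₂ = 4.52 × 0.351 = 1.59 m.
V₂ = q/y₂ = 2.30/1.59 = 1.45 m/s.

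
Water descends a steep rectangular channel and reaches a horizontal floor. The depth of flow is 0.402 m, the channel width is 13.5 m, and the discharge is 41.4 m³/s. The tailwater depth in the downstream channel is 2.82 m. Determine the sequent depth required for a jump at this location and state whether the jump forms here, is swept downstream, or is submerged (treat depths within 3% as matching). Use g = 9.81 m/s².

q = Q/b = 41.4/13.5 = 3.07 m²/s; V₁ = q/y₁ = 7.63 m/s. Fr₁ = V₁/√(g·y₁) = 3.84.
By Bélanger, y₂/y₁ = ½[√(1 + 8Fr₁²) − 1] = ½[√119.1 − 1] = 4.96.
y₂ = 4.96 × 0.402 = 1.99 m.
Tailwater y_tw = 2.82 m: y_tw > y₂, so the jump is submerged.

y₂ = 1.99 m; the jump is submerged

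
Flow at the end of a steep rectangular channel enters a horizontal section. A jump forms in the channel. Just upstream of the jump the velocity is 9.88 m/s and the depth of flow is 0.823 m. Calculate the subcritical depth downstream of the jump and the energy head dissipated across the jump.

y₂ = 3.66 m; ΔE = 1.89 m

Fr₁ = V₁/√(g·y₁) = 9.88/√(9.81×0.823) = 3.48.
Conjugate-depth relation: y₂/y₁ = ½[√(1 + 8Fr₁²) − 1] = ½[√97.72 − 1] = 4.44.
y₂ = 4.44 × 0.823 = 3.66 m.
Head loss: ΔE = (y₂ − y₁)³/(4y₁y₂) = (3.66 − 0.823)³/(4×0.823×3.66) = 22.7/12.0 = 1.89 m.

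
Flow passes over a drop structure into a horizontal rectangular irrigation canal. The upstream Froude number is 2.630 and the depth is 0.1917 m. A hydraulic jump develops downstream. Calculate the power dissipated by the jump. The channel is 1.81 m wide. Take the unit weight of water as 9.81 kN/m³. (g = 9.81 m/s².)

P = 2.068 kW

Fr₁ = 2.630 (given).
Bélanger equation: y₂/y₁ = ½[√(1 + 8Fr₁²) − 1] = ½[√56.335 − 1] = 3.253.
y₂ = 3.253 × 0.1917 = 0.6236 m.
V₁ = Fr₁·√(g·y₁) = 2.630×√(9.81×0.1917) = 3.607 m/s; q = V₁·y₁ = 0.6914 m²/s. V₂ = q/y₂ = 0.6914/0.6236 = 1.109 m/s. E₁ = y₁ + V₁²/2g = 0.8547 m; E₂ = y₂ + V₂²/2g = 0.6862 m. ΔE = E₁ − E₂ = 0.1685 m.
Q = q·b = 0.6914 × 1.81 = 1.251 m³/s. P = γ·Q·ΔE = 9.81 × 1.251 × 0.1685 = 2.068 kW.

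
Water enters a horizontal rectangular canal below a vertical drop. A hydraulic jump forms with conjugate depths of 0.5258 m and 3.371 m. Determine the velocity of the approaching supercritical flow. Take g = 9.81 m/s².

For a rectangular channel the momentum equation gives q² = ½·g·y₁·y₂·(y₁ + y₂) = ½×9.81×0.5258×3.371×3.897 = 33.88.
q = √33.88 = 5.821 m²/s.
V₁ = q/y₁ = 5.821/0.5258 = 11.07 m/s.

V₁ = 11.07 m/s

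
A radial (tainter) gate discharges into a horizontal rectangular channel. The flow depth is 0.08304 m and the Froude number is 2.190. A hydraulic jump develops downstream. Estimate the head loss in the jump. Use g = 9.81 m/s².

ΔE = 0.03455 m

Fr₁ = 2.190 (given).
Sequent-depth ratio: y₂/y₁ = ½[√(1 + 8Fr₁²) − 1] = ½[√39.369 − 1] = 2.637.
y₂ = 2.637 × 0.08304 = 0.2190 m.
Head loss: ΔE = (y₂ − y₁)³/(4y₁y₂) = (0.2190 − 0.08304)³/(4×0.08304×0.2190) = 0.002513/0.07274 = 0.03455 m.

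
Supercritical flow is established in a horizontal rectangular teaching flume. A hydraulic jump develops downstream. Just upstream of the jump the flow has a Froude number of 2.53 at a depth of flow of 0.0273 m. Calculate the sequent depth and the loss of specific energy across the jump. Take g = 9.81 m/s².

y₂ = 0.0850 m; ΔE = 0.0207 m

Fr₁ = 2.53 (given).
From the momentum equation for a rectangular channel, y₂/y₁ = ½[√(1 + 8Fr₁²) − 1] = ½[√52.21 − 1] = 3.11.
y₂ = 3.11 × 0.0273 = 0.0850 m.
V₁ = Fr₁·√(g·y₁) = 2.53×√(9.81×0.0273) = 1.31 m/s; q = V₁·y₁ = 0.0357 m²/s. V₂ = q/y₂ = 0.0357/0.0850 = 0.421 m/s. E₁ = y₁ + V₁²/2g = 0.115 m; E₂ = y₂ + V₂²/2g = 0.0940 m. ΔE = E₁ − E₂ = 0.0207 m.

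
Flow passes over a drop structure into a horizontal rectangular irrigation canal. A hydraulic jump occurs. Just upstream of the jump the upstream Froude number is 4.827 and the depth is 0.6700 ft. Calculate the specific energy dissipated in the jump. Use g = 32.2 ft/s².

Fr₁ = 4.827 (given).
Bélanger equation: y₂/y₁ = ½[√(1 + 8Fr₁²) − 1] = ½[√187.40 − 1] = 6.345.
y₂ = 6.345 × 0.6700 = 4.251 ft.
Head loss: ΔE = (y₂ − y₁)³/(4y₁y₂) = (4.251 − 0.6700)³/(4×0.6700×4.251) = 45.92/11.39 = 4.031 ft.

ΔE = 4.031 ft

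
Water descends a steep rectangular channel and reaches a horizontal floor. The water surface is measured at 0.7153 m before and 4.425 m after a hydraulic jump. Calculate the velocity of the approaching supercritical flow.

V₁ = 12.49 m/s

For a rectangular channel the momentum equation gives q² = ½·g·y₁·y₂·(y₁ + y₂) = ½×9.81×0.7153×4.425×5.140 = 79.80.
q = √79.80 = 8.933 m²/s.
V₁ = q/y₁ = 8.933/0.7153 = 12.49 m/s.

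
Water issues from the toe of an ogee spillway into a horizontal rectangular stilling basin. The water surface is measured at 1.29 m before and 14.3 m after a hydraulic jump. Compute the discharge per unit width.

q = 37.6 m²/s

For a rectangular channel the momentum equation gives q² = ½·g·y₁·y₂·(y₁ + y₂) = ½×9.81×1.29×14.3×15.6 = 1411.
q = √1411 = 37.6 m²/s.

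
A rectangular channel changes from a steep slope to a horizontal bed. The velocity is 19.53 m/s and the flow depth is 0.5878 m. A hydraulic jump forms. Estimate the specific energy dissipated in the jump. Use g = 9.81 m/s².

Fr₁ = V₁/√(g·y₁) = 19.53/√(9.81×0.5878) = 8.133.
Bélanger equation: y₂/y₁ = ½[√(1 + 8Fr₁²) − 1] = ½[√530.17 − 1] = 11.01.
y₂ = 11.01 × 0.5878 = 6.473 m.
Head loss: ΔE = (y₂ − y₁)³/(4y₁y₂) = (6.473 − 0.5878)³/(4×0.5878×6.473) = 203.9/15.22 = 13.39 m.

ΔE = 13.39 m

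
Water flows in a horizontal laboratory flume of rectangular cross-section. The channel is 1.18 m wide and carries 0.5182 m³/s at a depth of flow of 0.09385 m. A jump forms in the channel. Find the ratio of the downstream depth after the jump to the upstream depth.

q = Q/b = 0.5182/1.18 = 0.4392 m²/s; V₁ = q/y₁ = 4.679 m/s. Fr₁ = V₁/√(g·y₁) = 4.877.
Conjugate-depth relation: y₂/y₁ = ½[√(1 + 8Fr₁²) − 1] = ½[√191.26 − 1] = 6.415.

y₂/y₁ = 6.415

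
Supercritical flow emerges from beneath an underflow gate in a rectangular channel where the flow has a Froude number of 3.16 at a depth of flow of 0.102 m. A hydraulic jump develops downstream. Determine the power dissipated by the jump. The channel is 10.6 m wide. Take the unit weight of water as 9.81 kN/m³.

P = 5.76 kW

Fr₁ = 3.16 (given).
By Bélanger, y₂/y₁ = ½[√(1 + 8Fr₁²) − 1] = ½[√80.88 − 1] = 4.00.
y₂ = 4.00 × 0.102 = 0.408 m.
Head loss: ΔE = (y₂ − y₁)³/(4y₁y₂) = (0.408 − 0.102)³/(4×0.102×0.408) = 0.0286/0.166 = 0.172 m.
V₁ = Fr₁·√(g·y₁) = 3.16×√(9.81×0.102) = 3.16 m/s; q = V₁·y₁ = 0.322 m²/s. Q = q·b = 0.322 × 10.6 = 3.42 m³/s. P = γ·Q·ΔE = 9.81 × 3.42 × 0.172 = 5.76 kW.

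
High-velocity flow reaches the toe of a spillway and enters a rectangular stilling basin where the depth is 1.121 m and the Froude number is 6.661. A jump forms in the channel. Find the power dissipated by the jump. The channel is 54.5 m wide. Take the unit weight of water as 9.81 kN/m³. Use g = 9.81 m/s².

P = 207371 kW

Fr₁ = 6.661 (given).
From the momentum equation for a rectangular channel, y₂/y₁ = ½[√(1 + 8Fr₁²) − 1] = ½[√355.95 − 1] = 8.933.
y₂ = 8.933 × 1.121 = 10.01 m.
Head loss: ΔE = (y₂ − y₁)³/(4y₁y₂) = (10.01 − 1.121)³/(4×1.121×10.01) = 703.4/44.90 = 15.66 m.
V₁ = Fr₁·√(g·y₁) = 6.661×√(9.81×1.121) = 22.09 m/s; q = V₁·y₁ = 24.76 m²/s. Q = q·b = 24.76 × 54.5 = 1350 m³/s. P = γ·Q·ΔE = 9.81 × 1350 × 15.66 = 207371 kW.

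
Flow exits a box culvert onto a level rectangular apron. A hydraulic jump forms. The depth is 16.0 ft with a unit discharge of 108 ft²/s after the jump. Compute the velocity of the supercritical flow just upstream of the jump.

V₂ = q/y₂ = 108/16.0 = 6.75 ft/s; Fr₂ = V₂/√(g·y₂) = 0.297.
Applying the sequent-depth relation in reverse, y₁/y₂ = ½[√(1 + 8Fr₂²) − 1] = ½[√1.707 − 1] = 0.153.
y₁ = 0.153 × 16.0 = 2.45 ft.
V₁ = q/y₁ = 108/2.45 = 44.0 ft/s.

V₁ = 44.0 ft/s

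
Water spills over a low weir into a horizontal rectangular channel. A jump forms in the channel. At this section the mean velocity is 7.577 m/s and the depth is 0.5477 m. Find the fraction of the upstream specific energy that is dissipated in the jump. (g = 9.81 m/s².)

ΔE/E₁ = 0.297 (29.7%)

Fr₁ = V₁/√(g·y₁) = 7.577/√(9.81×0.5477) = 3.269.
Bélanger equation: y₂/y₁ = ½[√(1 + 8Fr₁²) − 1] = ½[√86.482 − 1] = 4.150.
y₂ = 4.150 × 0.5477 = 2.273 m.
E₁ = y₁ + V₁²/2g = 3.474 m. ΔE = (y₂ − y₁)³/(4y₁y₂) = 1.031 m. ΔE/E₁ = 1.031/3.474 = 0.297.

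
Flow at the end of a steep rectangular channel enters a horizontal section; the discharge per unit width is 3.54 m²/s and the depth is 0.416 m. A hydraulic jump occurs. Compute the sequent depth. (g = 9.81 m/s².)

y₂ = 2.28 m

V₁ = q/y₁ = 3.54/0.416 = 8.51 m/s. Fr₁ = V₁/√(g·y₁) = 8.51/√(9.81×0.416) = 4.21.
Sequent-depth ratio: y₂/y₁ = ½[√(1 + 8Fr₁²) − 1] = ½[√143.0 − 1] = 5.48.
y₂ = 5.48 × 0.416 = 2.28 m.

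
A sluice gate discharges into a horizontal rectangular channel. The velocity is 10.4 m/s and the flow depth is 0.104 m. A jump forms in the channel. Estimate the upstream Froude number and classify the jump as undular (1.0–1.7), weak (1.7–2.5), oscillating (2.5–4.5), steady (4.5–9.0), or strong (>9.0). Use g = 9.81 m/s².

Fr₁ = V₁/√(g·y₁) = 10.4/√(9.81×0.104) = 10.3.
Fr₁ = 10.3 lies in the strong range.

Fr₁ = 10.3; strong jump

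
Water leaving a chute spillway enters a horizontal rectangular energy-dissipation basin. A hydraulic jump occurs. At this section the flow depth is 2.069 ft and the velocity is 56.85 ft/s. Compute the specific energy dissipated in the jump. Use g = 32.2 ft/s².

Fr₁ = V₁/√(g·y₁) = 56.85/√(32.2×2.069) = 6.965.
Conjugate-depth relation: y₂/y₁ = ½[√(1 + 8Fr₁²) − 1] = ½[√389.09 − 1] = 9.363.
y₂ = 9.363 × 2.069 = 19.37 ft.
q = V₁·y₁ = 56.85 × 2.069 = 117.6 ft²/s. V₂ = q/y₂ = 117.6/19.37 = 6.072 ft/s. E₁ = y₁ + V₁²/2g = 52.25 ft; E₂ = y₂ + V₂²/2g = 19.94 ft. ΔE = E₁ − E₂ = 32.31 ft.

ΔE = 32.31 ft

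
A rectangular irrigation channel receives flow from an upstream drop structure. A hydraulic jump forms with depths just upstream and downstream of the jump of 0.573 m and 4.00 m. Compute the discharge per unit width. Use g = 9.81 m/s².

q = 7.17 m²/s

For a rectangular channel the momentum equation gives q² = ½·g·y₁·y₂·(y₁ + y₂) = ½×9.81×0.573×4.00×4.57 = 51.4.
q = √51.4 = 7.17 m²/s.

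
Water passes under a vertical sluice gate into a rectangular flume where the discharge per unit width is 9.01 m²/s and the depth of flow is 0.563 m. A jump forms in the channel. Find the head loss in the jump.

V₁ = q/y₁ = 9.01/0.563 = 16.0 m/s. Fr₁ = V₁/√(g·y₁) = 16.0/√(9.81×0.563) = 6.81.
Sequent-depth ratio: y₂/y₁ = ½[√(1 + 8Fr₁²) − 1] = ½[√372.0 − 1] = 9.14.
y₂ = 9.14 × 0.563 = 5.15 m.
V₂ = q/y₂ = 9.01/5.15 = 1.75 m/s. E₁ = y₁ + V₁²/2g = 13.6 m; E₂ = y₂ + V₂²/2g = 5.30 m. ΔE = E₁ − E₂ = 8.31 m.

ΔE = 8.31 m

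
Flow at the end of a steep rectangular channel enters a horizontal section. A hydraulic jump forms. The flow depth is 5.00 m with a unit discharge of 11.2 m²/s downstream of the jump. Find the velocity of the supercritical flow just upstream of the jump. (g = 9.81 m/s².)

V₁ = 12.9 m/s

V₂ = q/y₂ = 11.2/5.00 = 2.24 m/s; Fr₂ = V₂/√(g·y₂) = 0.320.
Applying the sequent-depth relation in reverse, y₁/y₂ = ½[√(1 + 8Fr₂²) − 1] = ½[√1.818 − 1] = 0.174.
y₁ = 0.174 × 5.00 = 0.871 m.
V₁ = q/y₁ = 11.2/0.871 = 12.9 m/s.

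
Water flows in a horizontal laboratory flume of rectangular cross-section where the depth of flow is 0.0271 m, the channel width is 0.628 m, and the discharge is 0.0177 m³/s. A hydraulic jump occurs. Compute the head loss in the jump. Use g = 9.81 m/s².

q = Q/b = 0.0177/0.628 = 0.0282 m²/s; V₁ = q/y₁ = 1.04 m/s. Fr₁ = V₁/√(g·y₁) = 2.02.
From the momentum equation for a rectangular channel, y₂/y₁ = ½[√(1 + 8Fr₁²) − 1] = ½[√33.55 − 1] = 2.40.
y₂ = 2.40 × 0.0271 = 0.0649 m.
Head loss: ΔE = (y₂ − y₁)³/(4y₁y₂) = (0.0649 − 0.0271)³/(4×0.0271×0.0649) = 0.0000542/0.00704 = 0.00769 m.

ΔE = 0.00769 m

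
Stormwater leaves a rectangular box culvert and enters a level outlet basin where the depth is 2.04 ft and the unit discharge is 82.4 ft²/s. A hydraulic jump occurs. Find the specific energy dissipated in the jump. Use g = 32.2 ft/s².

ΔE = 13.4 ft

V₁ = q/y₁ = 82.4/2.04 = 40.4 ft/s. Fr₁ = V₁/√(g·y₁) = 40.4/√(32.2×2.04) = 4.98.
By Bélanger, y₂/y₁ = ½[√(1 + 8Fr₁²) − 1] = ½[√199.7 − 1] = 6.57.
y₂ = 6.57 × 2.04 = 13.4 ft.
Head loss: ΔE = (y₂ − y₁)³/(4y₁y₂) = (13.4 − 2.04)³/(4×2.04×13.4) = 1464/109 = 13.4 ft.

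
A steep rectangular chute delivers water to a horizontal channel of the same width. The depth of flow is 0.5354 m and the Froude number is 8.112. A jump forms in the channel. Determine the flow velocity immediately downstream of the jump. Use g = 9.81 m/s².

Fr₁ = 8.112 (given).
Conjugate-depth relation: y₂/y₁ = ½[√(1 + 8Fr₁²) − 1] = ½[√527.44 − 1] = 10.98.
y₂ = 10.98 × 0.5354 = 5.880 m.
V₁ = Fr₁·√(g·y₁) = 8.112×√(9.81×0.5354) = 18.59 m/s; q = V₁·y₁ = 9.954 m²/s.
V₂ = q/y₂ = 9.954/5.880 = 1.693 m/s.

V₂ = 1.693 m/s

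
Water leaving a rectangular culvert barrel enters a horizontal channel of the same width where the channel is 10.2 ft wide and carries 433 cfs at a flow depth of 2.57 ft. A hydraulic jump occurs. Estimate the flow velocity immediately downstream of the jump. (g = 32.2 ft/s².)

V₂ = 7.81 ft/s

q = Q/b = 433/10.2 = 42.5 ft²/s; V₁ = q/y₁ = 16.5 ft/s. Fr₁ = V₁/√(g·y₁) = 1.82.
Bélanger equation: y₂/y₁ = ½[√(1 + 8Fr₁²) − 1] = ½[√27.38 − 1] = 2.12.
y₂ = 2.12 × 2.57 = 5.44 ft.
V₂ = q/y₂ = 42.5/5.44 = 7.81 ft/s.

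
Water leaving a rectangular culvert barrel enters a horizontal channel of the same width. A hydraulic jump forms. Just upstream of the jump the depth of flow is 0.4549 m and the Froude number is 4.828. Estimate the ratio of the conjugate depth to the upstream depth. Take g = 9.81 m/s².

Fr₁ = 4.828 (given).
Conjugate-depth relation: y₂/y₁ = ½[√(1 + 8Fr₁²) − 1] = ½[√187.48 − 1] = 6.346.

y₂/y₁ = 6.346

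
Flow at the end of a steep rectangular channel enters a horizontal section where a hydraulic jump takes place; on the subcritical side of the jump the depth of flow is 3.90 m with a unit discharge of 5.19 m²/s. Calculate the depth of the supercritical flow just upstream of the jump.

V₂ = q/y₂ = 5.19/3.90 = 1.33 m/s; Fr₂ = V₂/√(g·y₂) = 0.215.
Since the conjugate-depth ratio holds either way, y₁/y₂ = ½[√(1 + 8Fr₂²) − 1] = ½[√1.370 − 1] = 0.0853.
y₁ = 0.0853 × 3.90 = 0.333 m.

y₁ = 0.333 m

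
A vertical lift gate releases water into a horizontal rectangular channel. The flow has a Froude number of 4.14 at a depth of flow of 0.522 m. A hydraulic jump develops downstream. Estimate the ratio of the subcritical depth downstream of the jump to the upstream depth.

y₂/y₁ = 5.38

Fr₁ = 4.14 (given).
Conjugate-depth relation: y₂/y₁ = ½[√(1 + 8Fr₁²) − 1] = ½[√138.1 − 1] = 5.38.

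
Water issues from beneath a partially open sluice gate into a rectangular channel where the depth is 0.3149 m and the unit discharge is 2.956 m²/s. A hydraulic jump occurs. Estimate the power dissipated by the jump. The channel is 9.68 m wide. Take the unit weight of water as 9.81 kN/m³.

V₁ = q/y₁ = 2.956/0.3149 = 9.387 m/s. Fr₁ = V₁/√(g·y₁) = 9.387/√(9.81×0.3149) = 5.341.
By Bélanger, y₂/y₁ = ½[√(1 + 8Fr₁²) − 1] = ½[√229.20 − 1] = 7.070.
y₂ = 7.070 × 0.3149 = 2.226 m.
V₂ = q/y₂ = 2.956/2.226 = 1.328 m/s. E₁ = y₁ + V₁²/2g = 4.806 m; E₂ = y₂ + V₂²/2g = 2.316 m. ΔE = E₁ − E₂ = 2.490 m.
Q = q·b = 2.956 × 9.68 = 28.61 m³/s. P = γ·Q·ΔE = 9.81 × 28.61 × 2.490 = 699.0 kW.

P = 699.0 kW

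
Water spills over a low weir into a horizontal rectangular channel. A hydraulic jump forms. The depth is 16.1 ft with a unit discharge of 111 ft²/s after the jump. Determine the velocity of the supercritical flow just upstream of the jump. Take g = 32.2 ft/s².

V₂ = q/y₂ = 111/16.1 = 6.89 ft/s; Fr₂ = V₂/√(g·y₂) = 0.303.
The Bélanger relation is symmetric: y₁/y₂ = ½[√(1 + 8Fr₂²) − 1] = ½[√1.734 − 1] = 0.158.
y₁ = 0.158 × 16.1 = 2.55 ft.
V₁ = q/y₁ = 111/2.55 = 43.5 ft/s.

V₁ = 43.5 ft/s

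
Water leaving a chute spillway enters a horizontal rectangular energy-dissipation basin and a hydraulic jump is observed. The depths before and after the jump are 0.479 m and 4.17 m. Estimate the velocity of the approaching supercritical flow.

For a rectangular channel the momentum equation gives q² = ½·g·y₁·y₂·(y₁ + y₂) = ½×9.81×0.479×4.17×4.65 = 45.5.
q = √45.5 = 6.75 m²/s.
V₁ = q/y₁ = 6.75/0.479 = 14.1 m/s.

V₁ = 14.1 m/s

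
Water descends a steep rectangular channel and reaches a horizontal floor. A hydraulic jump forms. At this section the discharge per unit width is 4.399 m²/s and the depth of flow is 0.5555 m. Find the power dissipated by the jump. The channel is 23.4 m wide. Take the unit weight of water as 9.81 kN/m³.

V₁ = q/y₁ = 4.399/0.5555 = 7.919 m/s. Fr₁ = V₁/√(g·y₁) = 7.919/√(9.81×0.5555) = 3.392.
By Bélanger, y₂/y₁ = ½[√(1 + 8Fr₁²) − 1] = ½[√93.061 − 1] = 4.323.
y₂ = 4.323 × 0.5555 = 2.402 m.
Head loss: ΔE = (y₂ − y₁)³/(4y₁y₂) = (2.402 − 0.5555)³/(4×0.5555×2.402) = 6.292/5.336 = 1.179 m.
Q = q·b = 4.399 × 23.4 = 102.9 m³/s. P = γ·Q·ΔE = 9.81 × 102.9 × 1.179 = 1191 kW.

P = 1191 kW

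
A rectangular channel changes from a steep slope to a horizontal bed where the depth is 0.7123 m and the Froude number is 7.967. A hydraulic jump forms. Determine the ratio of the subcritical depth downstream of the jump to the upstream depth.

Fr₁ = 7.967 (given).
Conjugate-depth relation: y₂/y₁ = ½[√(1 + 8Fr₁²) − 1] = ½[√508.78 − 1] = 10.78.

y₂/y₁ = 10.78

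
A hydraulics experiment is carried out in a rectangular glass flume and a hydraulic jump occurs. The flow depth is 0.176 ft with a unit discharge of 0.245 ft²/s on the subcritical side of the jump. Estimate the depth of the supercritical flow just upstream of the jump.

V₂ = q/y₂ = 0.245/0.176 = 1.39 ft/s; Fr₂ = V₂/√(g·y₂) = 0.585.
The Bélanger relation is symmetric: y₁/y₂ = ½[√(1 + 8Fr₂²) − 1] = ½[√3.735 − 1] = 0.466.
y₁ = 0.466 × 0.176 = 0.0821 ft.

y₁ = 0.0821 ft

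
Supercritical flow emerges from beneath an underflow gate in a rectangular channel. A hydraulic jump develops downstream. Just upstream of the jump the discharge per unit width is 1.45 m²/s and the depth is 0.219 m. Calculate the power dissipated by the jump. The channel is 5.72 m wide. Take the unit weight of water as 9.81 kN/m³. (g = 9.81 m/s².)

V₁ = q/y₁ = 1.45/0.219 = 6.62 m/s. Fr₁ = V₁/√(g·y₁) = 6.62/√(9.81×0.219) = 4.52.
By Bélanger, y₂/y₁ = ½[√(1 + 8Fr₁²) − 1] = ½[√164.2 − 1] = 5.91.
y₂ = 5.91 × 0.219 = 1.29 m.
V₂ = q/y₂ = 1.45/1.29 = 1.12 m/s. E₁ = y₁ + V₁²/2g = 2.45 m; E₂ = y₂ + V₂²/2g = 1.36 m. ΔE = E₁ − E₂ = 1.10 m.
Q = q·b = 1.45 × 5.72 = 8.29 m³/s. P = γ·Q·ΔE = 9.81 × 8.29 × 1.10 = 89.1 kW.

P = 89.1 kW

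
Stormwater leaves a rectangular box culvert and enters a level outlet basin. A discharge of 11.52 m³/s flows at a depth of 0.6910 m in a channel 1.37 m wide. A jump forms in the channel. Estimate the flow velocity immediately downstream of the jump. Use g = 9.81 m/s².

V₂ = 1.986 m/s

q = Q/b = 11.52/1.37 = 8.409 m²/s; V₁ = q/y₁ = 12.17 m/s. Fr₁ = V₁/√(g·y₁) = 4.674.
By Bélanger, y₂/y₁ = ½[√(1 + 8Fr₁²) − 1] = ½[√175.76 − 1] = 6.129.
y₂ = 6.129 × 0.6910 = 4.235 m.
V₂ = q/y₂ = 8.409/4.235 = 1.986 m/s.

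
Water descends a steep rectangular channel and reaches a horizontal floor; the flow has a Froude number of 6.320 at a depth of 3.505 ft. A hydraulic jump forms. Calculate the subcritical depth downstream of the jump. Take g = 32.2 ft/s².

Fr₁ = 6.320 (given).
By Bélanger, y₂/y₁ = ½[√(1 + 8Fr₁²) − 1] = ½[√320.54 − 1] = 8.452.
y₂ = 8.452 × 3.505 = 29.62 ft.

y₂ = 29.62 ft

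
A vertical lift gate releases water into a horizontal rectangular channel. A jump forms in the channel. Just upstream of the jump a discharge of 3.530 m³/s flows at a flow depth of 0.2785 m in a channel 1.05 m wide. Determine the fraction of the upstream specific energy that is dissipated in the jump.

ΔE/E₁ = 0.634 (63.4%)

q = Q/b = 3.530/1.05 = 3.362 m²/s; V₁ = q/y₁ = 12.07 m/s. Fr₁ = V₁/√(g·y₁) = 7.303.
From the momentum equation for a rectangular channel, y₂/y₁ = ½[√(1 + 8Fr₁²) − 1] = ½[√427.69 − 1] = 9.840.
y₂ = 9.840 × 0.2785 = 2.741 m.
E₁ = y₁ + V₁²/2g = 7.706 m. ΔE = (y₂ − y₁)³/(4y₁y₂) = 4.888 m. ΔE/E₁ = 4.888/7.706 = 0.634.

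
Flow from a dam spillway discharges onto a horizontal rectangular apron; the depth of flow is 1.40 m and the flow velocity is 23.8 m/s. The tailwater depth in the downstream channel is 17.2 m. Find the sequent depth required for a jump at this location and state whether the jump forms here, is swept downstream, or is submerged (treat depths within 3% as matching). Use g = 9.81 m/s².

Fr₁ = V₁/√(g·y₁) = 23.8/√(9.81×1.40) = 6.42.
Conjugate-depth relation: y₂/y₁ = ½[√(1 + 8Fr₁²) − 1] = ½[√330.9 − 1] = 8.60.
y₂ = 8.60 × 1.40 = 12.0 m.
Tailwater y_tw = 17.2 m: y_tw > y₂, so the jump is submerged.

y₂ = 12.0 m; the jump is submerged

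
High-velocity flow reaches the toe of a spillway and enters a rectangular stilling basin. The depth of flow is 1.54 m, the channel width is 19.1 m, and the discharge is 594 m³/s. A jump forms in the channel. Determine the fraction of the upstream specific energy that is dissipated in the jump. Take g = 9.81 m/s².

q = Q/b = 594/19.1 = 31.1 m²/s; V₁ = q/y₁ = 20.2 m/s. Fr₁ = V₁/√(g·y₁) = 5.20.
By Bélanger, y₂/y₁ = ½[√(1 + 8Fr₁²) − 1] = ½[√217.0 − 1] = 6.86.
y₂ = 6.86 × 1.54 = 10.6 m.
E₁ = y₁ + V₁²/2g = 22.3 m. ΔE = (y₂ − y₁)³/(4y₁y₂) = 11.3 m. ΔE/E₁ = 11.3/22.3 = 0.507.

ΔE/E₁ = 0.507 (50.7%)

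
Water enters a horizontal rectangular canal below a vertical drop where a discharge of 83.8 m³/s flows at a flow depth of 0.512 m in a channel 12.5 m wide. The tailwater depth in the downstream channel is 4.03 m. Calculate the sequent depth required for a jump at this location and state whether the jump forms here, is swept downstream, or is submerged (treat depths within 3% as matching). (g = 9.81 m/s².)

y₂ = 3.98 m; the jump forms here

q = Q/b = 83.8/12.5 = 6.70 m²/s; V₁ = q/y₁ = 13.1 m/s. Fr₁ = V₁/√(g·y₁) = 5.84.
Bélanger equation: y₂/y₁ = ½[√(1 + 8Fr₁²) − 1] = ½[√274.1 − 1] = 7.78.
y₂ = 7.78 × 0.512 = 3.98 m.
Tailwater y_tw = 4.03 m: y_tw ≈ y₂, so the jump forms here.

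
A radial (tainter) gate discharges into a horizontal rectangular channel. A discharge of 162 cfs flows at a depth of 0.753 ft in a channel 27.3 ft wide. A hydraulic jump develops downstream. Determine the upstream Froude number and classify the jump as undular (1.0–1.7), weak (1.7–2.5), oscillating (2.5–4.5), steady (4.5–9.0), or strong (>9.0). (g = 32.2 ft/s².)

q = Q/b = 162/27.3 = 5.93 ft²/s; V₁ = q/y₁ = 7.88 ft/s. Fr₁ = V₁/√(g·y₁) = 1.60.
Fr₁ = 1.60 lies in the undular range.

Fr₁ = 1.60; undular jump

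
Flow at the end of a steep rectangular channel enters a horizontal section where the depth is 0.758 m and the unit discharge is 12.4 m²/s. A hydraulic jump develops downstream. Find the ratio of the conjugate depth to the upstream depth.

y₂/y₁ = 8.00

V₁ = q/y₁ = 12.4/0.758 = 16.4 m/s. Fr₁ = V₁/√(g·y₁) = 16.4/√(9.81×0.758) = 6.00.
Conjugate-depth relation: y₂/y₁ = ½[√(1 + 8Fr₁²) − 1] = ½[√288.9 − 1] = 8.00.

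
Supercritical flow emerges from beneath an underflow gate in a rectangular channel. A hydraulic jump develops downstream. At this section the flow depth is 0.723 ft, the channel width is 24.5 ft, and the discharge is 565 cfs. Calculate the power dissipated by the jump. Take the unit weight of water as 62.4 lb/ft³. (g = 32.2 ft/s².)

P = 635 hp

q = Q/b = 565/24.5 = 23.1 ft²/s; V₁ = q/y₁ = 31.9 ft/s. Fr₁ = V₁/√(g·y₁) = 6.61.
Conjugate-depth relation: y₂/y₁ = ½[√(1 + 8Fr₁²) − 1] = ½[√350.6 − 1] = 8.86.
y₂ = 8.86 × 0.723 = 6.41 ft.
Head loss: ΔE = (y₂ − y₁)³/(4y₁y₂) = (6.41 − 0.723)³/(4×0.723×6.41) = 184/18.5 = 9.91 ft.
P = γ·Q·ΔE/550 = 62.4 × 565 × 9.91 / 550 = 635 hp.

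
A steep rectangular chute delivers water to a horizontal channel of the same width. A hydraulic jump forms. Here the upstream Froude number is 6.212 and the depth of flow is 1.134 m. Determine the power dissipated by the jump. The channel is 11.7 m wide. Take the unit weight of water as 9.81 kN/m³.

P = 35826 kW

Fr₁ = 6.212 (given).
Bélanger equation: y₂/y₁ = ½[√(1 + 8Fr₁²) − 1] = ½[√309.71 − 1] = 8.299.
y₂ = 8.299 × 1.134 = 9.411 m.
Head loss: ΔE = (y₂ − y₁)³/(4y₁y₂) = (9.411 − 1.134)³/(4×1.134×9.411) = 567.1/42.69 = 13.28 m.
V₁ = Fr₁·√(g·y₁) = 6.212×√(9.81×1.134) = 20.72 m/s; q = V₁·y₁ = 23.50 m²/s. Q = q·b = 23.50 × 11.7 = 274.9 m³/s. P = γ·Q·ΔE = 9.81 × 274.9 × 13.28 = 35826 kW.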